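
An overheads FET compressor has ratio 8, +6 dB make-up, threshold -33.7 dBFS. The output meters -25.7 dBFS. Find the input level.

-17.7 dBFS

Before make-up, the level was -25.7 − 6 = -31.7 dBFS.
The compressed level sits -31.7 − (-33.7) = 2 dB over threshold.
Before 8:1 compression the overshoot was 2 × 8 = 16 dB, so input = -33.7 + 16 = -17.7 dBFS.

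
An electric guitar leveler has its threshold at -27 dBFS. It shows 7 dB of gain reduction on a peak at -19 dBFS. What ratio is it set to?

8:1

Input overshoot = -19 − (-27) = 8 dB.
Output overshoot = 8 − 7 = 1 dB.
Ratio = input overshoot / output overshoot = 8 / 1 = 8.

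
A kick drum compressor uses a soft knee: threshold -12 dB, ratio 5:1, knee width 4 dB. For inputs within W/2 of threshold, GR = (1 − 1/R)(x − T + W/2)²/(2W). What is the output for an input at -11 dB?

-11.9 dB

x − T + W/2 = -11 − (-12) + 2 = 3.
GR = (1 − 1/5) × 3² / 8 = 0.8 × 9 / 8 = 0.9 dB.
Output = -11 − 0.9 = -11.9 dB.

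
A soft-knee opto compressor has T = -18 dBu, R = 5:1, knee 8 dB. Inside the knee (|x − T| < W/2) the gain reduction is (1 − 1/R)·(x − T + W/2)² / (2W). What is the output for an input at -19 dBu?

x − T + W/2 = -19 − (-18) + 4 = 3.
GR = (1 − 1/5) × 3² / 16 = 0.8 × 9 / 16 = 0.45 dB.
Output = -19 − 0.45 = -19.45 dBu.

-19.45 dBu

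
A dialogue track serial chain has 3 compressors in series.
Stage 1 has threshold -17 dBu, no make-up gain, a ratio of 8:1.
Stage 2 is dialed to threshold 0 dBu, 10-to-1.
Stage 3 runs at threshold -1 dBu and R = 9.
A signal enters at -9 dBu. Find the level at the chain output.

-16 dBu

Stage 1: overshoot 8 dB → 8/8 = 1 dB → -16 dBu.
Stage 2: -16 dBu ≤ 0 dBu, so stage 2 doesn't engage; output -16 dBu.
Stage 3: -16 dBu is at or below the -1 dBu threshold — no compression; output -16 dBu.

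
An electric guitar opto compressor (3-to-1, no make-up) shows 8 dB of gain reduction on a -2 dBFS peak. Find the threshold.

-14 dBFS

Let T be the threshold. Output overshoot = (input overshoot)/R, so -10 − T = (-2 − T)/3.
3·(-10 − T) = -2 − T → 2·T = -30 − (-2) = -28.
T = -28/2 = -14 dBFS.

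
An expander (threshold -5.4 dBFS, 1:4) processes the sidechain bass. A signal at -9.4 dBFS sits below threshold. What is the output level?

Below threshold, a 1:4 expander applies gain = (4−1)×(T − x) of attenuation.
(4−1) × 4 = 12 dB, so output = -9.4 − 12 = -21.4 dBFS.

-21.4 dBFS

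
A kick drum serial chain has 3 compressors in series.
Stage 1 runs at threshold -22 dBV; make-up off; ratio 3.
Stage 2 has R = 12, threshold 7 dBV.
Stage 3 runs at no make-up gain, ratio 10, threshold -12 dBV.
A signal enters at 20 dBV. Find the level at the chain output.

-11.6 dBV

Stage 1: 20 dBV is 42 dB over -22 dBV; at 3:1 that becomes 14 dB over, giving -8 dBV.
Stage 2: -8 dBV is at or below the 7 dBV threshold — no compression; output -8 dBV.
Stage 3: -8 dBV is 4 dB over -12 dBV; at 10:1 that becomes 0.4 dB over, giving -11.6 dBV.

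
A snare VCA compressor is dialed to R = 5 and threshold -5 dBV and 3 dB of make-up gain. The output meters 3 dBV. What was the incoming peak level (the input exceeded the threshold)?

20 dBV

Stripping the +3 dB make-up gives 0 dBV at the gain stage.
The compressed level sits 0 − (-5) = 5 dB over threshold.
Input overshoot = R × output overshoot = 25 dB → input = -5 + 25 = 20 dBV.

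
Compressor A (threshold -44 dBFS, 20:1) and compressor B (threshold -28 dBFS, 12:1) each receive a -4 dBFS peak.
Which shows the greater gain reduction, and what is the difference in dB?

A, by 16 dB

A: 40 dB over, compressed to 2 dB over, so 38 dB of GR.
B: 24 dB over, compressed to 2 dB over, so 22 dB of GR.
Difference: 16 dB in favour of A.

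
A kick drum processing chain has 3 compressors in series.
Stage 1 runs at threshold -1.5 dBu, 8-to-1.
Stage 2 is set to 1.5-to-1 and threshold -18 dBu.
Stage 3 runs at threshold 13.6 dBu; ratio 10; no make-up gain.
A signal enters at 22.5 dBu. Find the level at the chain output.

Stage 1: 24 dB above -1.5 dBu, reduced 8:1 to 3 dB above → 1.5 dBu.
Stage 2: 19.5 dB above -18 dBu, reduced 1.5:1 to 13 dB above → -5 dBu.
Stage 3: -5 dBu is at or below the 13.6 dBu threshold — no compression; output -5 dBu.

-5 dBu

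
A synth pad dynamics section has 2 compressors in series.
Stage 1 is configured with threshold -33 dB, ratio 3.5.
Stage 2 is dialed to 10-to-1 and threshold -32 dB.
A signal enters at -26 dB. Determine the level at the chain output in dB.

Stage 1: overshoot 7 dB → 7/3.5 = 2 dB → -31 dB.
Stage 2: overshoot 1 dB → 1/10 = 0.1 dB → -31.9 dB.

-31.9 dB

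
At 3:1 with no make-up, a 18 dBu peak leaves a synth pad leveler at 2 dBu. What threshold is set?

-6 dBu

Gain reduction = 18 − 2 = 16 dB; output overshoot = GR / (R − 1) = 16 / 2 = 8 dB.
Threshold = output − output overshoot = 2 − 8 = -6 dBu.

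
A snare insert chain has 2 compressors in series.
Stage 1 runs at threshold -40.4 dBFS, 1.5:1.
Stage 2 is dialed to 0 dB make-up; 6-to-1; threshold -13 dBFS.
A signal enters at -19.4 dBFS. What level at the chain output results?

Stage 1: -19.4 dBFS is 21 dB over -40.4 dBFS; at 1.5:1 that becomes 14 dB over, giving -26.4 dBFS.
Stage 2: below threshold (-26.4 ≤ -13); passes unchanged; output -26.4 dBFS.

-26.4 dBFS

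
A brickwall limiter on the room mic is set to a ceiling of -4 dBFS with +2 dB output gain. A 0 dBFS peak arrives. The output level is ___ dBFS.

The limiter clamps the peak to its -4 dBFS ceiling.
Output gain then adds 2 dB: -4 + 2 = -2 dBFS.

-2 dBFS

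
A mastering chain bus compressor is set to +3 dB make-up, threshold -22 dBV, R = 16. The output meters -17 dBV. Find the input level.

Before make-up, the level was -17 − 3 = -20 dBV.
The compressed level sits -20 − (-22) = 2 dB over threshold.
Undo the ratio: input overshoot = 2 × 16 = 32 dB, giving input = 10 dBV.

10 dBV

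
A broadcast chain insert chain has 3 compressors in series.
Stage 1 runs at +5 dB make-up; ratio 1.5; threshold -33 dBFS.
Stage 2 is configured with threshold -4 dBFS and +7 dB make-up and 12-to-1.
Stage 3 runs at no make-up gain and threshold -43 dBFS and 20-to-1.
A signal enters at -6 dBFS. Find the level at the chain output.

Stage 1: -6 dBFS is 27 dB over -33 dBFS; at 1.5:1 that becomes 18 dB over, giving -15 dBFS; +5 dB make-up → -10 dBFS.
Stage 2: -10 dBFS is at or below the -4 dBFS threshold — no compression; make-up brings it to -3 dBFS.
Stage 3: overshoot 40 dB → 40/20 = 2 dB → -41 dBFS.

-41 dBFS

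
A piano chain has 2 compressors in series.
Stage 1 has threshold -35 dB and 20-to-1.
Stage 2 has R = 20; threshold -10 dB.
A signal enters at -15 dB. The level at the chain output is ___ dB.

Stage 1: 20 dB above -35 dB, reduced 20:1 to 1 dB above → -34 dB.
Stage 2: -34 dB ≤ -10 dB, so stage 2 doesn't engage; output -34 dB.

-34 dB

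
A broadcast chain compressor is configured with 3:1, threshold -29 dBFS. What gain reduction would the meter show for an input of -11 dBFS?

The signal is 18 dB above threshold.
After 3:1 compression the overshoot becomes 18/3 = 6 dB.
So the signal is attenuated by 18 − 6 = 12 dB.

12 dB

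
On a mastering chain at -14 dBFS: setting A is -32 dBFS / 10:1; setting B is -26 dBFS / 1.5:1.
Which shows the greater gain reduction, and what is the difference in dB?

A, by 12.2 dB

A: 18 dB over, compressed to 1.8 dB over, so 16.2 dB of GR.
B: 12 dB over, compressed to 8 dB over, so 4 dB of GR.
A applies 12.2 dB more gain reduction.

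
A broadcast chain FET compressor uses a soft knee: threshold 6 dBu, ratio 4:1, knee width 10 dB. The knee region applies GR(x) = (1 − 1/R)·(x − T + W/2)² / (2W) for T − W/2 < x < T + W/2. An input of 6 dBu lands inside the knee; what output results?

x − T + W/2 = 6 − 6 + 5 = 5.
GR = (1 − 1/4) × 5² / 20 = 0.75 × 25 / 20 = 0.9375 dB.
Output = 6 − 0.9375 = 5.0625 dBu.

5.0625 dBu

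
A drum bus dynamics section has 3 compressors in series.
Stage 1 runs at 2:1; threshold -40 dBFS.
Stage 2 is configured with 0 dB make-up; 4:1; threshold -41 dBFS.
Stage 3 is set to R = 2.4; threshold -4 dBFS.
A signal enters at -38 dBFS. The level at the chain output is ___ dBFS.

-40.5 dBFS

Stage 1: -38 dBFS is 2 dB over -40 dBFS; at 2:1 that becomes 1 dB over, giving -39 dBFS.
Stage 2: 2 dB above -41 dBFS, reduced 4:1 to 0.5 dB above → -40.5 dBFS.
Stage 3: -40.5 dBFS ≤ -4 dBFS, so stage 3 doesn't engage; output -40.5 dBFS.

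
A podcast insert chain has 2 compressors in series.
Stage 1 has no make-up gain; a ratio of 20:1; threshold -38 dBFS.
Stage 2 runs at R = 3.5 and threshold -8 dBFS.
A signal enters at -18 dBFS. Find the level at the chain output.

-37 dBFS

Stage 1: overshoot 20 dB → 20/20 = 1 dB → -37 dBFS.
Stage 2: below threshold (-37 ≤ -8); passes unchanged; output -37 dBFS.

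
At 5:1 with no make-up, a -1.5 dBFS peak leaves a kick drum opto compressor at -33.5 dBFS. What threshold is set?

-41.5 dBFS

Gain reduction = -1.5 − (-33.5) = 32 dB; output overshoot = GR / (R − 1) = 32 / 4 = 8 dB.
Threshold = output − output overshoot = -33.5 − 8 = -41.5 dBFS.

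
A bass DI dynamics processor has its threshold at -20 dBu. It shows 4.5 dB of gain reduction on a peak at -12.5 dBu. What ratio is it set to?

2.5:1

Input overshoot = -12.5 − (-20) = 7.5 dB.
Output overshoot = 7.5 − 4.5 = 3 dB.
Ratio = input overshoot / output overshoot = 7.5 / 3 = 2.5.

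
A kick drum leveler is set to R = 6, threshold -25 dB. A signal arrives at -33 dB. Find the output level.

-33 dB

-33 dB is 8 dB below the -25 dB threshold, so no gain reduction is applied.
Output = input = -33 dB.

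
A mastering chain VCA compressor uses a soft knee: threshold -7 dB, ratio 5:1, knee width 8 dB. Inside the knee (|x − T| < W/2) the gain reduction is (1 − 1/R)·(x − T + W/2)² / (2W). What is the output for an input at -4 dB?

-6.45 dB

x − T + W/2 = -4 − (-7) + 4 = 7.
GR = (1 − 1/5) × 7² / 16 = 0.8 × 49 / 16 = 2.45 dB.
Output = -4 − 2.45 = -6.45 dB.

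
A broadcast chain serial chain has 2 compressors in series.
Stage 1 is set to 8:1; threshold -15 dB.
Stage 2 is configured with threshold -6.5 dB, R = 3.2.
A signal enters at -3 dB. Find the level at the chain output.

-13.5 dB

Stage 1: -3 dB is 12 dB over -15 dB; at 8:1 that becomes 1.5 dB over, giving -13.5 dB.
Stage 2: below threshold (-13.5 ≤ -6.5); passes unchanged; output -13.5 dB.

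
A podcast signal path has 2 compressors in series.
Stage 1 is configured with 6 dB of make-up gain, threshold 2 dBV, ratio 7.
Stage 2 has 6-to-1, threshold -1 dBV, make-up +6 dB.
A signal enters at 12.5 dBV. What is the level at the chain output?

Stage 1: overshoot 10.5 dB → 10.5/7 = 1.5 dB → 3.5 dBV; +6 dB make-up → 9.5 dBV.
Stage 2: overshoot 10.5 dB → 10.5/6 = 1.75 dB → 0.75 dBV; +6 dB make-up → 6.75 dBV.

6.75 dBV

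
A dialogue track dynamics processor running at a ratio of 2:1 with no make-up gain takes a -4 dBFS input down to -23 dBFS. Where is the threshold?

-42 dBFS

Let T be the threshold. Output overshoot = (input overshoot)/R, so -23 − T = (-4 − T)/2.
2·(-23 − T) = -4 − T → 1·T = -46 − (-4) = -42.
T = -42/1 = -42 dBFS.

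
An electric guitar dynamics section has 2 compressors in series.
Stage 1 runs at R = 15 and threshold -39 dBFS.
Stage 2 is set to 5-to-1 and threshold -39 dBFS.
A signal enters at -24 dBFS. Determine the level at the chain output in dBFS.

-38.8 dBFS

Stage 1: -24 dBFS is 15 dB over -39 dBFS; at 15:1 that becomes 1 dB over, giving -38 dBFS.
Stage 2: 1 dB above -39 dBFS, reduced 5:1 to 0.2 dB above → -38.8 dBFS.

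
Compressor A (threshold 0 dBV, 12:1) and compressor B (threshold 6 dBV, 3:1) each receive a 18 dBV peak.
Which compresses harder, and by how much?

A, by 8.5 dB

A: overshoot 18 dB → output overshoot 1.5 dB → GR 16.5 dB.
B: overshoot 12 dB → output overshoot 4 dB → GR 8 dB.
A applies 8.5 dB more gain reduction.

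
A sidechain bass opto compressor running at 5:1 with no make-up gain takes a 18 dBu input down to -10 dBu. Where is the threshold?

Input is 35 dB above T (since output overshoot × R = input overshoot: (-10 − T)·5 = 18 − T gives T = -17 dBu).
Check: -17 + (18 − (-17))/5 = -17 + 7 = -10 dBu. ✓

-17 dBu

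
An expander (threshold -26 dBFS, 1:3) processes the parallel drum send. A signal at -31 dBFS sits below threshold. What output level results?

Below threshold, a 1:3 expander applies gain = (3−1)×(T − x) of attenuation.
(3−1) × 5 = 10 dB, so output = -31 − 10 = -41 dBFS.

-41 dBFS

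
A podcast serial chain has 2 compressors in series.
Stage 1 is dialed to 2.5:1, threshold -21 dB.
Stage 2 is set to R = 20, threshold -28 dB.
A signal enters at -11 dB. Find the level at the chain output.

-27.45 dB

Stage 1: 10 dB above -21 dB, reduced 2.5:1 to 4 dB above → -17 dB.
Stage 2: overshoot 11 dB → 11/20 = 0.55 dB → -27.45 dB.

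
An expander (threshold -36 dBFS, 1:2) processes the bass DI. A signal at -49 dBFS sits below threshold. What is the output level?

-62 dBFS

The input is 13 dB below the -36 dBFS threshold.
A 1:2 expander multiplies undershoot by 2: 13 × 2 = 26 dB below threshold.
Output = -36 − 26 = -62 dBFS.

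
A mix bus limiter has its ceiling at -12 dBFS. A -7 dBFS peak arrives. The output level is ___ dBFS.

-12 dBFS

A brickwall limiter is an ∞:1 compressor: any input above the ceiling is clamped to -12 dBFS.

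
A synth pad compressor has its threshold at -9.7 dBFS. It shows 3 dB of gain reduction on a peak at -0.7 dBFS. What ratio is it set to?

1.5:1

Input overshoot = -0.7 − (-9.7) = 9 dB.
Output overshoot = 9 − 3 = 6 dB.
Ratio = input overshoot / output overshoot = 9 / 6 = 1.5.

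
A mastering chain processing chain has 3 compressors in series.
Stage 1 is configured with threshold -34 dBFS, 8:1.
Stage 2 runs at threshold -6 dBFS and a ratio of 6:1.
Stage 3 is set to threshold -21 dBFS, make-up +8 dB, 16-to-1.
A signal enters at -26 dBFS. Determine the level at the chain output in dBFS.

-25 dBFS

Stage 1: overshoot 8 dB → 8/8 = 1 dB → -33 dBFS.
Stage 2: -33 dBFS is at or below the -6 dBFS threshold — no compression; output -33 dBFS.
Stage 3: below threshold (-33 ≤ -21); passes unchanged; make-up brings it to -25 dBFS.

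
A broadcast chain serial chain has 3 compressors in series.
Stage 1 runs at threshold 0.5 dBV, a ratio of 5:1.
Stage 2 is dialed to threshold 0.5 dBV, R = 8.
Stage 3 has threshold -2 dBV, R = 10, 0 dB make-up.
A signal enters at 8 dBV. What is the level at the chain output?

Stage 1: 8 dBV is 7.5 dB over 0.5 dBV; at 5:1 that becomes 1.5 dB over, giving 2 dBV.
Stage 2: 1.5 dB above 0.5 dBV, reduced 8:1 to 0.1875 dB above → 0.6875 dBV.
Stage 3: 0.6875 dBV is 2.6875 dB over -2 dBV; at 10:1 that becomes 0.26875 dB over, giving -1.73125 dBV.

-1.73125 dBV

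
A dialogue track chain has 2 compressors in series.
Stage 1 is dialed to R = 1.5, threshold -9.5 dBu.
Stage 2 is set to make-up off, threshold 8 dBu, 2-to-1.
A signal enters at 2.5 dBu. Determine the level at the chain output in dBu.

Stage 1: 12 dB above -9.5 dBu, reduced 1.5:1 to 8 dB above → -1.5 dBu.
Stage 2: -1.5 dBu ≤ 8 dBu, so stage 2 doesn't engage; output -1.5 dBu.

-1.5 dBu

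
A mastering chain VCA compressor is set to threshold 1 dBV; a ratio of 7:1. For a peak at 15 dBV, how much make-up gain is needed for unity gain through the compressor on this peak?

12 dB

Overshoot 14 dB → 14/7 = 2 dB after compression, so the compressed level is 1 + 2 = 3 dBV.
Make-up = target − compressed = 15 − 3 = 12 dB.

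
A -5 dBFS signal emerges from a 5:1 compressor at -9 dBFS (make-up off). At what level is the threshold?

-10 dBFS

Let T be the threshold. Output overshoot = (input overshoot)/R, so -9 − T = (-5 − T)/5.
5·(-9 − T) = -5 − T → 4·T = -45 − (-5) = -40.
T = -40/4 = -10 dBFS.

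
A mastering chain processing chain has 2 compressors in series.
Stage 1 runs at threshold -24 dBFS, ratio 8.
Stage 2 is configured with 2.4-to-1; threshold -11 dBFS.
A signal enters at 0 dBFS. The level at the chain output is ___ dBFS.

-21 dBFS

Stage 1: 0 dBFS is 24 dB over -24 dBFS; at 8:1 that becomes 3 dB over, giving -21 dBFS.
Stage 2: -21 dBFS is at or below the -11 dBFS threshold — no compression; output -21 dBFS.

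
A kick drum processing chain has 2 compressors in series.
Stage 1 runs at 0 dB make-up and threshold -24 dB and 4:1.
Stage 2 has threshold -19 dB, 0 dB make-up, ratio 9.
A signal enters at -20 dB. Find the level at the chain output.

-23 dB

Stage 1: overshoot 4 dB → 4/4 = 1 dB → -23 dB.
Stage 2: below threshold (-23 ≤ -19); passes unchanged; output -23 dB.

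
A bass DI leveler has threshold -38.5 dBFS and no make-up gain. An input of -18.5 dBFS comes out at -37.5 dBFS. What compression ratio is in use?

20:1

Input overshoot = -18.5 − (-38.5) = 20 dB; output overshoot = -37.5 − (-38.5) = 1 dB.
Ratio = 20 / 1 = 20.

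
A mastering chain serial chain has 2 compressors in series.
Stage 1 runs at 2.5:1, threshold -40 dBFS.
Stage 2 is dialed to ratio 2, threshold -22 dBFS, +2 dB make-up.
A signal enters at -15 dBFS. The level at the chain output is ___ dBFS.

-28 dBFS

Stage 1: -15 dBFS is 25 dB over -40 dBFS; at 2.5:1 that becomes 10 dB over, giving -30 dBFS.
Stage 2: below threshold (-30 ≤ -22); passes unchanged; make-up brings it to -28 dBFS.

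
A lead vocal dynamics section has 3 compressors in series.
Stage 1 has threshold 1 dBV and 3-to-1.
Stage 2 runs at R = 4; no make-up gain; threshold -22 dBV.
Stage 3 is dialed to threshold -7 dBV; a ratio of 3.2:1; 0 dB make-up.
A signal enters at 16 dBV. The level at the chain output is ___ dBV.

Stage 1: 15 dB above 1 dBV, reduced 3:1 to 5 dB above → 6 dBV.
Stage 2: 6 dBV is 28 dB over -22 dBV; at 4:1 that becomes 7 dB over, giving -15 dBV.
Stage 3: below threshold (-15 ≤ -7); passes unchanged; output -15 dBV.

-15 dBV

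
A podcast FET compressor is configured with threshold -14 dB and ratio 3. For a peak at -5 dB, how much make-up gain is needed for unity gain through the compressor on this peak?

Overshoot 9 dB → 9/3 = 3 dB after compression, so the compressed level is -14 + 3 = -11 dB.
Make-up = target − compressed = -5 − (-11) = 6 dB.

6 dB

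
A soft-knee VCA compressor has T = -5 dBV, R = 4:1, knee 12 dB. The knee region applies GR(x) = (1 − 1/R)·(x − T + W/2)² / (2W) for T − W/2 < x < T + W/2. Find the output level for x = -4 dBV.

-5.53125 dBV

x − T + W/2 = -4 − (-5) + 6 = 7.
GR = (1 − 1/4) × 7² / 24 = 0.75 × 49 / 24 = 1.53125 dB.
Output = -4 − 1.53125 = -5.53125 dBV.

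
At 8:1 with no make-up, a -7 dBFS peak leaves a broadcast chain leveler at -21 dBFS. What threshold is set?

-23 dBFS

Input is 16 dB above T (since output overshoot × R = input overshoot: (-21 − T)·8 = -7 − T gives T = -23 dBFS).
Check: -23 + (-7 − (-23))/8 = -23 + 2 = -21 dBFS. ✓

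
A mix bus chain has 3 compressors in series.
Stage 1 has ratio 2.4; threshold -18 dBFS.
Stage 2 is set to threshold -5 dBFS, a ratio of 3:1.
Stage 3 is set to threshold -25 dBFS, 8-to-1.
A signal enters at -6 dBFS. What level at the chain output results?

Stage 1: overshoot 12 dB → 12/2.4 = 5 dB → -13 dBFS.
Stage 2: -13 dBFS is at or below the -5 dBFS threshold — no compression; output -13 dBFS.
Stage 3: 12 dB above -25 dBFS, reduced 8:1 to 1.5 dB above → -23.5 dBFS.

-23.5 dBFS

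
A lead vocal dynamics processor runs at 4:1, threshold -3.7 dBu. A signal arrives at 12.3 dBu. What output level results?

0.3 dBu

Overshoot: 12.3 − (-3.7) = 16 dB.
The 16 dB excess becomes 4 dB after 4:1 reduction.
That puts the output at 0.3 dBu.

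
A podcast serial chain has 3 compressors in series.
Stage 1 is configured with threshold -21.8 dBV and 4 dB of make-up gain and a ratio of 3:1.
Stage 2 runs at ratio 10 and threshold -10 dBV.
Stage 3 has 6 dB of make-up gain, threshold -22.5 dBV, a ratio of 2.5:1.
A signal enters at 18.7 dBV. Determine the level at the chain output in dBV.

-11.272 dBV

Stage 1: overshoot 40.5 dB → 40.5/3 = 13.5 dB → -8.3 dBV; +4 dB make-up → -4.3 dBV.
Stage 2: -4.3 dBV is 5.7 dB over -10 dBV; at 10:1 that becomes 0.57 dB over, giving -9.43 dBV.
Stage 3: overshoot 13.07 dB → 13.07/2.5 = 5.228 dB → -17.272 dBV; +6 dB make-up → -11.272 dBV.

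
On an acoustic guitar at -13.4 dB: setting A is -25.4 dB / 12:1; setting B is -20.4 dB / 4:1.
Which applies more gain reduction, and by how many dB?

A: GR = 12 − 12/12 = 11 dB.
B: GR = 7 − 7/4 = 5.25 dB.
Difference: 5.75 dB in favour of A.

A, by 5.75 dB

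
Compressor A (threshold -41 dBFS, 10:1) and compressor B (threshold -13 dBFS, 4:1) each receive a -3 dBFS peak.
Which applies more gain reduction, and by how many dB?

A: overshoot 38 dB → output overshoot 3.8 dB → GR 34.2 dB.
B: overshoot 10 dB → output overshoot 2.5 dB → GR 7.5 dB.
A applies 26.7 dB more gain reduction.

A, by 26.7 dB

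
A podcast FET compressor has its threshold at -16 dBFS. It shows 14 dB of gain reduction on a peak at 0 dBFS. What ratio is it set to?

Input overshoot = 0 − (-16) = 16 dB.
Output overshoot = 16 − 14 = 2 dB.
Ratio = input overshoot / output overshoot = 16 / 2 = 8.

8:1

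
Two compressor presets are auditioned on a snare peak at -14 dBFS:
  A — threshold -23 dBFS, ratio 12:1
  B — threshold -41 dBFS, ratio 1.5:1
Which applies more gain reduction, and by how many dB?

A: GR = 9 − 9/12 = 8.25 dB.
B: GR = 27 − 27/1.5 = 9 dB.
B reduces 0.75 dB more.

B, by 0.75 dB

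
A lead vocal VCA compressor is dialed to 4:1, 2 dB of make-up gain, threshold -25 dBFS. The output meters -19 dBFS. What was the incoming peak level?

-9 dBFS

Before make-up, the level was -19 − 2 = -21 dBFS.
Post-compression overshoot = -21 − (-25) = 4 dB.
Input overshoot = R × output overshoot = 16 dB → input = -25 + 16 = -9 dBFS.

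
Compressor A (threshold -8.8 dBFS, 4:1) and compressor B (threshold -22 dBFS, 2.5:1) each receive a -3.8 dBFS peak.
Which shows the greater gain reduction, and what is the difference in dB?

B, by 7.17 dB

A: GR = 5 − 5/4 = 3.75 dB.
B: GR = 18.2 − 18.2/2.5 = 10.92 dB.
B applies 7.17 dB more gain reduction.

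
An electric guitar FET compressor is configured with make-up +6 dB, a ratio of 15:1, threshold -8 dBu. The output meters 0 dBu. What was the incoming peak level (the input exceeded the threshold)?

Stripping the +6 dB make-up gives -6 dBu at the gain stage.
That's 2 dB above the -8 dBu threshold.
Input overshoot = R × output overshoot = 30 dB → input = -8 + 30 = 22 dBu.

22 dBu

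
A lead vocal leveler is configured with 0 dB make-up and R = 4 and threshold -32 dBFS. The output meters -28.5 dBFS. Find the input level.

-18 dBFS

The compressed level sits -28.5 − (-32) = 3.5 dB over threshold.
Before 4:1 compression the overshoot was 3.5 × 4 = 14 dB, so input = -32 + 14 = -18 dBFS.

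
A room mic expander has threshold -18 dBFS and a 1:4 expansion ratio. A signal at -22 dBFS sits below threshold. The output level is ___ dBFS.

-34 dBFS

Below threshold, a 1:4 expander applies gain = (4−1)×(T − x) of attenuation.
(4−1) × 4 = 12 dB, so output = -22 − 12 = -34 dBFS.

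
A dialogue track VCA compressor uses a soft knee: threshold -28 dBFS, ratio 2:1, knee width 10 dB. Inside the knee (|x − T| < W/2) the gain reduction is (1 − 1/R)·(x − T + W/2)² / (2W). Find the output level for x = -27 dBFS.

-27.9 dBFS

x − T + W/2 = -27 − (-28) + 5 = 6.
GR = (1 − 1/2) × 6² / 20 = 0.5 × 36 / 20 = 0.9 dB.
Output = -27 − 0.9 = -27.9 dBFS.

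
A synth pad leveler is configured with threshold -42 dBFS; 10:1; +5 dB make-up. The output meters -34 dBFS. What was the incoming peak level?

Before make-up, the level was -34 − 5 = -39 dBFS.
That's 3 dB above the -42 dBFS threshold.
Undo the ratio: input overshoot = 3 × 10 = 30 dB, giving input = -12 dBFS.

-12 dBFS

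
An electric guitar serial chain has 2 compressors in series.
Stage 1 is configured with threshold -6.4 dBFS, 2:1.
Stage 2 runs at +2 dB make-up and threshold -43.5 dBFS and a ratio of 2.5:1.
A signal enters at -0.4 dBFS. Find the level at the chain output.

-25.46 dBFS

Stage 1: -0.4 dBFS is 6 dB over -6.4 dBFS; at 2:1 that becomes 3 dB over, giving -3.4 dBFS.
Stage 2: -3.4 dBFS is 40.1 dB over -43.5 dBFS; at 2.5:1 that becomes 16.04 dB over, giving -27.46 dBFS; +2 dB make-up → -25.46 dBFS.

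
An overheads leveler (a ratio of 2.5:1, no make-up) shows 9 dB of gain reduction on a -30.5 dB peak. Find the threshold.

-45.5 dB

Let T be the threshold. Output overshoot = (input overshoot)/R, so -39.5 − T = (-30.5 − T)/2.5.
2.5·(-39.5 − T) = -30.5 − T → 1.5·T = -98.75 − (-30.5) = -68.25.
T = -68.25/1.5 = -45.5 dB.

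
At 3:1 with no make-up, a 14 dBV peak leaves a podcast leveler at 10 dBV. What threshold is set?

8 dBV

Input is 6 dB above T (since output overshoot × R = input overshoot: (10 − T)·3 = 14 − T gives T = 8 dBV).
Check: 8 + (14 − 8)/3 = 8 + 2 = 10 dBV. ✓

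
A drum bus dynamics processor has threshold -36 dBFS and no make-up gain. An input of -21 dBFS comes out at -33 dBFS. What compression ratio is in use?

5:1

Input overshoot = -21 − (-36) = 15 dB; output overshoot = -33 − (-36) = 3 dB.
Ratio = 15 / 3 = 5.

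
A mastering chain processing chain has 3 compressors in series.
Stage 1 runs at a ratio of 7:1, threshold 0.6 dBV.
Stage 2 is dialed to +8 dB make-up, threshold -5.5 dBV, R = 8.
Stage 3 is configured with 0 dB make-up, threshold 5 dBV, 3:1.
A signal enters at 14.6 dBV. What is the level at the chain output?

3.5125 dBV

Stage 1: overshoot 14 dB → 14/7 = 2 dB → 2.6 dBV.
Stage 2: overshoot 8.1 dB → 8.1/8 = 1.0125 dB → -4.4875 dBV; +8 dB make-up → 3.5125 dBV.
Stage 3: 3.5125 dBV is at or below the 5 dBV threshold — no compression; output 3.5125 dBV.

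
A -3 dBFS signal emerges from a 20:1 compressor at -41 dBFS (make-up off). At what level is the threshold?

-43 dBFS

Gain reduction = -3 − (-41) = 38 dB; output overshoot = GR / (R − 1) = 38 / 19 = 2 dB.
Threshold = output − output overshoot = -41 − 2 = -43 dBFS.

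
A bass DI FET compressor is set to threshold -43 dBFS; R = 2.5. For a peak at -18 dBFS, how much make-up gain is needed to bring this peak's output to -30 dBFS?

3 dB

Without make-up, output = threshold + overshoot/2.5 = -43 + 10 = -33 dBFS.
Gap to target: 3 dB.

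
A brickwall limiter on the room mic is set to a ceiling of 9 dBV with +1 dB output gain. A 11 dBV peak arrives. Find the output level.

The limiter clamps the peak to its 9 dBV ceiling.
Output gain then adds 1 dB: 9 + 1 = 10 dBV.

10 dBV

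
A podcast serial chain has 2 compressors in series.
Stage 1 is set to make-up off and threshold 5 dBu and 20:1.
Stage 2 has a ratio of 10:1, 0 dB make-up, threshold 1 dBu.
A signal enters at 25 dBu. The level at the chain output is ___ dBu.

1.5 dBu

Stage 1: overshoot 20 dB → 20/20 = 1 dB → 6 dBu.
Stage 2: 6 dBu is 5 dB over 1 dBu; at 10:1 that becomes 0.5 dB over, giving 1.5 dBu.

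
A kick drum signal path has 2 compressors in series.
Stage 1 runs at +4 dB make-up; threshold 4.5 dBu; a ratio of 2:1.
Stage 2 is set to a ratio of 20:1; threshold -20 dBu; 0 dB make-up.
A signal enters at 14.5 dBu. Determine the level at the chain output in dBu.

-18.325 dBu

Stage 1: 10 dB above 4.5 dBu, reduced 2:1 to 5 dB above → 9.5 dBu; +4 dB make-up → 13.5 dBu.
Stage 2: 33.5 dB above -20 dBu, reduced 20:1 to 1.675 dB above → -18.325 dBu.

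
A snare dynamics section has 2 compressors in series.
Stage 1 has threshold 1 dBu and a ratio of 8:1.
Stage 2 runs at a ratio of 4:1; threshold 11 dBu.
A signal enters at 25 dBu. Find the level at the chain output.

4 dBu

Stage 1: overshoot 24 dB → 24/8 = 3 dB → 4 dBu.
Stage 2: below threshold (4 ≤ 11); passes unchanged; output 4 dBu.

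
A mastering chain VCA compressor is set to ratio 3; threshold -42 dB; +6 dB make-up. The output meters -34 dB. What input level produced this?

-36 dB

Remove make-up: -34 − 6 = -40 dB.
The compressed level sits -40 − (-42) = 2 dB over threshold.
Undo the ratio: input overshoot = 2 × 3 = 6 dB, giving input = -36 dB.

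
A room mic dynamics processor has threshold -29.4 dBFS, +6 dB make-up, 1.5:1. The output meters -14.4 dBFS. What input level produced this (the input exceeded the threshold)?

-15.9 dBFS

Stripping the +6 dB make-up gives -20.4 dBFS at the gain stage.
That's 9 dB above the -29.4 dBFS threshold.
Before 1.5:1 compression the overshoot was 9 × 1.5 = 13.5 dB, so input = -29.4 + 13.5 = -15.9 dBFS.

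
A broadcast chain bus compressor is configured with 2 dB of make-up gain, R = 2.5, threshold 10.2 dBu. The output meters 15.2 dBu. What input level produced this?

17.7 dBu

Stripping the +2 dB make-up gives 13.2 dBu at the gain stage.
That's 3 dB above the 10.2 dBu threshold.
Undo the ratio: input overshoot = 3 × 2.5 = 7.5 dB, giving input = 17.7 dBu.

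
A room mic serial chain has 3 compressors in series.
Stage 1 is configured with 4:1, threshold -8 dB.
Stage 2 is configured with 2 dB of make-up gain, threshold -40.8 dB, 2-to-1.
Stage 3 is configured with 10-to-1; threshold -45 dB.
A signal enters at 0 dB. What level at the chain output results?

-42.64 dB

Stage 1: 8 dB above -8 dB, reduced 4:1 to 2 dB above → -6 dB.
Stage 2: overshoot 34.8 dB → 34.8/2 = 17.4 dB → -23.4 dB; +2 dB make-up → -21.4 dB.
Stage 3: overshoot 23.6 dB → 23.6/10 = 2.36 dB → -42.64 dB.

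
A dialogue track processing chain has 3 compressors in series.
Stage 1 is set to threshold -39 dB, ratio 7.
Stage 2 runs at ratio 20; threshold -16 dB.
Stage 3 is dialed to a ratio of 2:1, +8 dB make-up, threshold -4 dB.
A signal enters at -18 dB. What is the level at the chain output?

Stage 1: 21 dB above -39 dB, reduced 7:1 to 3 dB above → -36 dB.
Stage 2: -36 dB is at or below the -16 dB threshold — no compression; output -36 dB.
Stage 3: -36 dB is at or below the -4 dB threshold — no compression; make-up brings it to -28 dB.

-28 dB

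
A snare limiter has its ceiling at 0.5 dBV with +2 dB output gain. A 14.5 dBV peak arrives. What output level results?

At ∞:1, everything above 0.5 dBV is held at the ceiling.
Output gain then adds 2 dB: 0.5 + 2 = 2.5 dBV.

2.5 dBV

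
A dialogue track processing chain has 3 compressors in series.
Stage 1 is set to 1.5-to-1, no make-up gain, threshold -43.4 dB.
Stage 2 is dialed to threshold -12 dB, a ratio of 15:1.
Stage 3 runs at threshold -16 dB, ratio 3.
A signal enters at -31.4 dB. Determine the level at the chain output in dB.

Stage 1: overshoot 12 dB → 12/1.5 = 8 dB → -35.4 dB.
Stage 2: -35.4 dB ≤ -12 dB, so stage 2 doesn't engage; output -35.4 dB.
Stage 3: -35.4 dB ≤ -16 dB, so stage 3 doesn't engage; output -35.4 dB.

-35.4 dB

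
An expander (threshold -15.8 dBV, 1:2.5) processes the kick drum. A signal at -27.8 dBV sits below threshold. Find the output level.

Undershoot = (-15.8) − (-27.8) = 12 dB.
At 1:2.5, that expands to 30 dB under threshold.
Output = -15.8 − 30 = -45.8 dBV.

-45.8 dBV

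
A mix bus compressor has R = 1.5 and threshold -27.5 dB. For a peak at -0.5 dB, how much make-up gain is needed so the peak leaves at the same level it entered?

Without make-up, output = threshold + overshoot/1.5 = -27.5 + 18 = -9.5 dB.
Gap to target: 9 dB.

9 dB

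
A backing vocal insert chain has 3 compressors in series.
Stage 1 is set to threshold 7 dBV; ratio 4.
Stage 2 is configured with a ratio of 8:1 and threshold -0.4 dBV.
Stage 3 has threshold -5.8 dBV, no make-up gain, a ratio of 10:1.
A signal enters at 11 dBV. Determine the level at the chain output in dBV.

Stage 1: 11 dBV is 4 dB over 7 dBV; at 4:1 that becomes 1 dB over, giving 8 dBV.
Stage 2: overshoot 8.4 dB → 8.4/8 = 1.05 dB → 0.65 dBV.
Stage 3: overshoot 6.45 dB → 6.45/10 = 0.645 dB → -5.155 dBV.

-5.155 dBV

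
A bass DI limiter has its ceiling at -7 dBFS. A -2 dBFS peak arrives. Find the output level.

A brickwall limiter is an ∞:1 compressor: any input above the ceiling is clamped to -7 dBFS.

-7 dBFS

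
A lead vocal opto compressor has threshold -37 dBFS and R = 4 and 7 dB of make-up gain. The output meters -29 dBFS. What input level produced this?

-33 dBFS

Before make-up, the level was -29 − 7 = -36 dBFS.
The compressed level sits -36 − (-37) = 1 dB over threshold.
Undo the ratio: input overshoot = 1 × 4 = 4 dB, giving input = -33 dBFS.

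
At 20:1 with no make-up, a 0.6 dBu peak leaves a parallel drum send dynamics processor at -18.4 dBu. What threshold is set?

Input is 20 dB above T (since output overshoot × R = input overshoot: (-18.4 − T)·20 = 0.6 − T gives T = -19.4 dBu).
Check: -19.4 + (0.6 − (-19.4))/20 = -19.4 + 1 = -18.4 dBu. ✓

-19.4 dBu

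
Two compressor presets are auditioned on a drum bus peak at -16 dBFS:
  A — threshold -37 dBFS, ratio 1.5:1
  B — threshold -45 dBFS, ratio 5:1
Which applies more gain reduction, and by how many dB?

B, by 16.2 dB

A: overshoot 21 dB → output overshoot 14 dB → GR 7 dB.
B: overshoot 29 dB → output overshoot 5.8 dB → GR 23.2 dB.
Difference: 16.2 dB in favour of B.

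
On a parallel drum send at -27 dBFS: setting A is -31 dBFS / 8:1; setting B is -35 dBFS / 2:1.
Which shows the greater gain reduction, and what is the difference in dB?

B, by 0.5 dB

A: GR = 4 − 4/8 = 3.5 dB.
B: GR = 8 − 8/2 = 4 dB.
B reduces 0.5 dB more.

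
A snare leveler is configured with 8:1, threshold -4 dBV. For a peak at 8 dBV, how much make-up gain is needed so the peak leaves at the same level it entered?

Overshoot 12 dB → 12/8 = 1.5 dB after compression, so the compressed level is -4 + 1.5 = -2.5 dBV.
Make-up = target − compressed = 8 − (-2.5) = 10.5 dB.

10.5 dB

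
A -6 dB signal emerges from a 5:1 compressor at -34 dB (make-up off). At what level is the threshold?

Input is 35 dB above T (since output overshoot × R = input overshoot: (-34 − T)·5 = -6 − T gives T = -41 dB).
Check: -41 + (-6 − (-41))/5 = -41 + 7 = -34 dB. ✓

-41 dB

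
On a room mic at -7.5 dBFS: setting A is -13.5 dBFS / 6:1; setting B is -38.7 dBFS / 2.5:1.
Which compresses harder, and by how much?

A: overshoot 6 dB → output overshoot 1 dB → GR 5 dB.
B: overshoot 31.2 dB → output overshoot 12.48 dB → GR 18.72 dB.
B applies 13.72 dB more gain reduction.

B, by 13.72 dB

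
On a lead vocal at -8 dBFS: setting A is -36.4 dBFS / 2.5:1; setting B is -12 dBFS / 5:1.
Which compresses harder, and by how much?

A, by 13.84 dB

A: overshoot 28.4 dB → output overshoot 11.36 dB → GR 17.04 dB.
B: overshoot 4 dB → output overshoot 0.8 dB → GR 3.2 dB.
A applies 13.84 dB more gain reduction.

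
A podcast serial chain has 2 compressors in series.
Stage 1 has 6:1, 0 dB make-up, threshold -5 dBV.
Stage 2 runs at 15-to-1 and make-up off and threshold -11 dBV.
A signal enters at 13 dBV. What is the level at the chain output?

-10.4 dBV

Stage 1: 18 dB above -5 dBV, reduced 6:1 to 3 dB above → -2 dBV.
Stage 2: overshoot 9 dB → 9/15 = 0.6 dB → -10.4 dBV.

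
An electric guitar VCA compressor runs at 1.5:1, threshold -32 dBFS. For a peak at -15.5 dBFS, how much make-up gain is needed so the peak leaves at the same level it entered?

The peak compresses to -32 + 16.5/1.5 = -21 dBFS.
To reach -15.5 dBFS requires -15.5 − (-21) = 5.5 dB of make-up.

5.5 dB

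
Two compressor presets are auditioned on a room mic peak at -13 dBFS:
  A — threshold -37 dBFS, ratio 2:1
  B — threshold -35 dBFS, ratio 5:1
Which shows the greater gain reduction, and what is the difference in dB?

B, by 5.6 dB

A: overshoot 24 dB → output overshoot 12 dB → GR 12 dB.
B: overshoot 22 dB → output overshoot 4.4 dB → GR 17.6 dB.
B applies 5.6 dB more gain reduction.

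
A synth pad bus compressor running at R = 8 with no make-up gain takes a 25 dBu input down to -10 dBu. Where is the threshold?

Input is 40 dB above T (since output overshoot × R = input overshoot: (-10 − T)·8 = 25 − T gives T = -15 dBu).
Check: -15 + (25 − (-15))/8 = -15 + 5 = -10 dBu. ✓

-15 dBu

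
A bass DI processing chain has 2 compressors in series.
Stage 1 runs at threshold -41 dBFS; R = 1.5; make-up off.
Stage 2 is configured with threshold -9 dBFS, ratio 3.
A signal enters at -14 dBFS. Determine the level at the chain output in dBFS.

Stage 1: overshoot 27 dB → 27/1.5 = 18 dB → -23 dBFS.
Stage 2: -23 dBFS ≤ -9 dBFS, so stage 2 doesn't engage; output -23 dBFS.

-23 dBFS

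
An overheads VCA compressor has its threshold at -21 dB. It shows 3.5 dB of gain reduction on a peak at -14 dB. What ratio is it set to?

Input overshoot = -14 − (-21) = 7 dB.
Output overshoot = 7 − 3.5 = 3.5 dB.
Ratio = input overshoot / output overshoot = 7 / 3.5 = 2.

2:1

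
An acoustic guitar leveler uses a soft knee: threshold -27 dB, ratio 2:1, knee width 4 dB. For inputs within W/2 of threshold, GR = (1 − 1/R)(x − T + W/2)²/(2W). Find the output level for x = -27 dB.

-27.25 dB

x − T + W/2 = -27 − (-27) + 2 = 2.
GR = (1 − 1/2) × 2² / 8 = 0.5 × 4 / 8 = 0.25 dB.
Output = -27 − 0.25 = -27.25 dB.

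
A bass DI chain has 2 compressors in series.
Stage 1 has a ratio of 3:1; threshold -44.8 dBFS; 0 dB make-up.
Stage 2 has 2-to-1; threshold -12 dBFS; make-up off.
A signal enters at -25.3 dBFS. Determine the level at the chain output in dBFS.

-38.3 dBFS

Stage 1: 19.5 dB above -44.8 dBFS, reduced 3:1 to 6.5 dB above → -38.3 dBFS.
Stage 2: -38.3 dBFS is at or below the -12 dBFS threshold — no compression; output -38.3 dBFS.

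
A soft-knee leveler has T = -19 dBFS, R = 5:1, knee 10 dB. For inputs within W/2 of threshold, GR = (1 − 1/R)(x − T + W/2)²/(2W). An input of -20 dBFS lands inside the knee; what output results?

-20.64 dBFS

x − T + W/2 = -20 − (-19) + 5 = 4.
GR = (1 − 1/5) × 4² / 20 = 0.8 × 16 / 20 = 0.64 dB.
Output = -20 − 0.64 = -20.64 dBFS.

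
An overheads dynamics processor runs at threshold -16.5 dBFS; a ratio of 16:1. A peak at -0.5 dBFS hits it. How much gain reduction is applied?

15 dB

-0.5 dBFS exceeds the threshold by 16 dB.
At 16:1, output sits 16/16 = 1 dB above threshold.
GR = overshoot in − overshoot out = 16 − 1 = 15 dB.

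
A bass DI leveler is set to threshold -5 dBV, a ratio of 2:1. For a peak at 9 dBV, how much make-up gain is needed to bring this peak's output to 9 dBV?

7 dB

Overshoot 14 dB → 14/2 = 7 dB after compression, so the compressed level is -5 + 7 = 2 dBV.
Make-up = target − compressed = 9 − 2 = 7 dB.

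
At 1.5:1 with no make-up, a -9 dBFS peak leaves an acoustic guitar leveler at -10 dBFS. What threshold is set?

-12 dBFS

Let T be the threshold. Output overshoot = (input overshoot)/R, so -10 − T = (-9 − T)/1.5.
1.5·(-10 − T) = -9 − T → 0.5·T = -15 − (-9) = -6.
T = -6/0.5 = -12 dBFS.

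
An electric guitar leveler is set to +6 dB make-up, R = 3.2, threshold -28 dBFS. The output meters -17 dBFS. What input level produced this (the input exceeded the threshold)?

Stripping the +6 dB make-up gives -23 dBFS at the gain stage.
The compressed level sits -23 − (-28) = 5 dB over threshold.
Before 3.2:1 compression the overshoot was 5 × 3.2 = 16 dB, so input = -28 + 16 = -12 dBFS.

-12 dBFS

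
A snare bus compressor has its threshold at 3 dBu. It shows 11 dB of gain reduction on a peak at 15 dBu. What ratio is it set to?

Input overshoot = 15 − 3 = 12 dB.
Output overshoot = 12 − 11 = 1 dB.
Ratio = input overshoot / output overshoot = 12 / 1 = 12.

12:1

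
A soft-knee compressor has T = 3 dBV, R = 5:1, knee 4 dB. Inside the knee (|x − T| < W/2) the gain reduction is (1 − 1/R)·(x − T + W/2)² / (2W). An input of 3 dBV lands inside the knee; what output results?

x − T + W/2 = 3 − 3 + 2 = 2.
GR = (1 − 1/5) × 2² / 8 = 0.8 × 4 / 8 = 0.4 dB.
Output = 3 − 0.4 = 2.6 dBV.

2.6 dBV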